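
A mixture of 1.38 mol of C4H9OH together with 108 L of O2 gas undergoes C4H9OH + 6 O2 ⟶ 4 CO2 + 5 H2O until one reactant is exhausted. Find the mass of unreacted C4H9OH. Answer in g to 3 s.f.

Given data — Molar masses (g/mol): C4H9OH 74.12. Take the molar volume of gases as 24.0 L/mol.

46.7 g

n(C4H9OH) = 1.380 mol
n(O2) = 108.0 / 24.0 = 4.500 mol
n/ν for C4H9OH = 1.380/1 = 1.380
n/ν for O2 = 4.500/6 = 0.7500
Smallest n/ν is O2 → limiting reagent.
C4H9OH consumed = (1/6) × 4.500 = 0.7500 mol
C4H9OH remaining = 1.380 − 0.7500 = 0.6300 mol
mass = 0.6300 × 74.12 = 46.70 g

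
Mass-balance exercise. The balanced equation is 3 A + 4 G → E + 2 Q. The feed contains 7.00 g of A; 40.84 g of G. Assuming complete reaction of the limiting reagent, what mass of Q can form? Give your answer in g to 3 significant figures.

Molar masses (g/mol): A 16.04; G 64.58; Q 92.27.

26.8 g

n(A) = 7.000 / 16.04 = 0.4364 mol
n(G) = 40.84 / 64.58 = 0.6324 mol
n/ν for A = 0.4364/3 = 0.1455
n/ν for G = 0.6324/4 = 0.1581
Smallest n/ν is A → limiting reagent.
n(Q) = (2/3) × 0.4364 = 0.2909 mol
mass = 0.2909 × 92.27 = 26.84 g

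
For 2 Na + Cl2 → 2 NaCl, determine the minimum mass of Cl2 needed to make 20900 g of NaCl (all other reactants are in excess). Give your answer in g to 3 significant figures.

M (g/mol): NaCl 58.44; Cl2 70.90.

12700 g

n(NaCl) = 20900 / 58.44 = 357.6 mol
n(Cl2) = (1/2) × 357.6 = 178.8 mol
mass = 178.8 × 70.90 = 12680 g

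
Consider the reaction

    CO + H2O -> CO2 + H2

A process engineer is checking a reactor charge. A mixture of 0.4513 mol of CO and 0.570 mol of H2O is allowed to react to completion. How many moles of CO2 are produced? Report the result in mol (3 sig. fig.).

n(CO) = 0.4513 mol
n(H2O) = 0.5700 mol
n/ν for CO = 0.4513/1 = 0.4513
n/ν for H2O = 0.5700/1 = 0.5700
Smallest n/ν is CO → limiting reagent.
n(CO2) = (1/1) × 0.4513 = 0.4513 mol

0.451 mol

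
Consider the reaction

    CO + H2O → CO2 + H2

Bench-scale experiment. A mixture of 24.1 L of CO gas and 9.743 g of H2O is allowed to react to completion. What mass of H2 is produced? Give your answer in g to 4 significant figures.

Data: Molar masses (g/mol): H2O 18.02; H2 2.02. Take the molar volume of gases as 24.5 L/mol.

1.092 g

n(CO) = 24.10 / 24.5 = 0.9837 mol
n(H2O) = 9.743 / 18.02 = 0.5407 mol
n/ν for CO = 0.9837/1 = 0.9837
n/ν for H2O = 0.5407/1 = 0.5407
Smallest n/ν is H2O → limiting reagent.
n(H2) = (1/1) × 0.5407 = 0.5407 mol
mass = 0.5407 × 2.02 = 1.092 g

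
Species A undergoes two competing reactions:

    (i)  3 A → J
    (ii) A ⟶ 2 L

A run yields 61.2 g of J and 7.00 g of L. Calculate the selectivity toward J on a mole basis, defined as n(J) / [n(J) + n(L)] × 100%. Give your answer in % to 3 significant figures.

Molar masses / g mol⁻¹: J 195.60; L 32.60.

n(J) = 61.2 / 195.60 = 0.3129 mol
n(L) = 7.00 / 32.60 = 0.2147 mol
selectivity = 0.3129/(0.3129+0.2147) × 100 = 59.31 %

59.3 %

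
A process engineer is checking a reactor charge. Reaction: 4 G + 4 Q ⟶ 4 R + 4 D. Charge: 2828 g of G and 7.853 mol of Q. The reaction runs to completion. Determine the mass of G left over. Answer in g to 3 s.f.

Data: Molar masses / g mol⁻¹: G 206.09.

n(G) = 2828 / 206.09 = 13.72 mol
n(Q) = 7.853 mol
n/ν for G = 13.72/4 = 3.430
n/ν for Q = 7.853/4 = 1.963
Smallest n/ν is Q → limiting reagent.
G consumed = (4/4) × 7.853 = 7.853 mol
G remaining = 13.72 − 7.853 = 5.867 mol
mass = 5.867 × 206.09 = 1209 g

1210 g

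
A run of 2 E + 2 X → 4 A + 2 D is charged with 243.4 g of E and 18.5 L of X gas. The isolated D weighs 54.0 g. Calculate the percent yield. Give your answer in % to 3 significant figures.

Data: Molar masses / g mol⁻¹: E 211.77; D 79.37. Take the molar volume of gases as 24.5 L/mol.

90.1 %

n(E) = 243.4 / 211.77 = 1.149 mol
n(X) = 18.50 / 24.5 = 0.7551 mol
n/ν for E = 1.149/2 = 0.5745
n/ν for X = 0.7551/2 = 0.3776
Smallest n/ν is X → limiting reagent.
theoretical n(D) = (2/2) × 0.7551 = 0.7551 mol → 59.93 g
% yield = 54.0 / 59.93 × 100 = 90.11 %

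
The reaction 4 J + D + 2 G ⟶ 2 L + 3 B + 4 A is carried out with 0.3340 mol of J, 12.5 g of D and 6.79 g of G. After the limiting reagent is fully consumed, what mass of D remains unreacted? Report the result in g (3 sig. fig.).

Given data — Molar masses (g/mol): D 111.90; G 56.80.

n(J) = 0.3340 mol
n(D) = 12.50 / 111.90 = 0.1117 mol
n(G) = 6.790 / 56.80 = 0.1195 mol
n/ν for J = 0.3340/4 = 0.08350
n/ν for D = 0.1117/1 = 0.1117
n/ν for G = 0.1195/2 = 0.05975
Smallest n/ν is G → limiting reagent.
D consumed = (1/2) × 0.1195 = 0.05975 mol
D remaining = 0.1117 − 0.05975 = 0.05195 mol
mass = 0.05195 × 111.90 = 5.813 g

5.81 g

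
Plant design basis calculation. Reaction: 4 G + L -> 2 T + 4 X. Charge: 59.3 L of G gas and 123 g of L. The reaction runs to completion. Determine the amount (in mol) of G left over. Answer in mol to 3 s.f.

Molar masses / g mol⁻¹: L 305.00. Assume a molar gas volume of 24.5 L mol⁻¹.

n(G) = 59.30 / 24.5 = 2.420 mol
n(L) = 123.0 / 305.00 = 0.4033 mol
n/ν for G = 2.420/4 = 0.6050
n/ν for L = 0.4033/1 = 0.4033
Smallest n/ν is L → limiting reagent.
G consumed = (4/1) × 0.4033 = 1.613 mol
G remaining = 2.420 − 1.613 = 0.8070 mol

0.807 mol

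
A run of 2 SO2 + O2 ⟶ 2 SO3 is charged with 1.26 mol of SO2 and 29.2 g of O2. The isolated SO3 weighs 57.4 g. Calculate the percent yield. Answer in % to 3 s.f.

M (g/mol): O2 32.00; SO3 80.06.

n(SO2) = 1.260 mol
n(O2) = 29.20 / 32.00 = 0.9125 mol
n/ν for SO2 = 1.260/2 = 0.6300
n/ν for O2 = 0.9125/1 = 0.9125
Smallest n/ν is SO2 → limiting reagent.
theoretical n(SO3) = (2/2) × 1.260 = 1.260 mol → 100.9 g
% yield = 57.4 / 100.9 × 100 = 56.89 %

56.9 %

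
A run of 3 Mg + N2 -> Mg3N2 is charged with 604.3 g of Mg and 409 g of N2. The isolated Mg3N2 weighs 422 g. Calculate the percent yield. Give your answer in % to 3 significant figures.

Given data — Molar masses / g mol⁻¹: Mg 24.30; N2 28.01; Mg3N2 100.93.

50.4 %

n(Mg) = 604.3 / 24.30 = 24.87 mol
n(N2) = 409.0 / 28.01 = 14.60 mol
n/ν → Mg: 8.290, N2: 14.60; Mg is limiting.
theoretical n(Mg3N2) = (1/3) × 24.87 = 8.290 mol → 836.7 g
% yield = 422 / 836.7 × 100 = 50.44 %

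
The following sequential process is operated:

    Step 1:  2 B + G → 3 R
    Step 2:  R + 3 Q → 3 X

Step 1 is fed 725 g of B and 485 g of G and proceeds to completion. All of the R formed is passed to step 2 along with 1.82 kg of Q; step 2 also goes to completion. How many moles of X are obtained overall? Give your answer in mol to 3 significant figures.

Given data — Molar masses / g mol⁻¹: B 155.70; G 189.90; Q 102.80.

17.7 mol

Step 1:
n(B) = 725.0 / 155.70 = 4.656 mol
n(G) = 485.0 / 189.90 = 2.554 mol
n/ν for B = 4.656/2 = 2.328
n/ν for G = 2.554/1 = 2.554
Smallest n/ν is B → limiting reagent.
n(R) produced = (3/2) × 4.656 = 6.984 mol
Step 2:
n(R) available = 6.984 mol
n(Q) = 1.820×1000 / 102.80 = 17.70 mol
n/ν for R = 6.984/1 = 6.984
n/ν for Q = 17.70/3 = 5.900
Smallest n/ν is Q → limiting reagent.
n(X) = (3/3) × 17.70 = 17.70 mol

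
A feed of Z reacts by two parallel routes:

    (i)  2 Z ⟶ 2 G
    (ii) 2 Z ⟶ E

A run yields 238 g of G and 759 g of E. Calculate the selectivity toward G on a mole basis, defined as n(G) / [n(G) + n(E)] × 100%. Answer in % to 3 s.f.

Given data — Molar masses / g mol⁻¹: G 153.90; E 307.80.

38.5 %

n(G) = 238 / 153.90 = 1.546 mol
n(E) = 759 / 307.80 = 2.466 mol
selectivity = 1.546/(1.546+2.466) × 100 = 38.53 %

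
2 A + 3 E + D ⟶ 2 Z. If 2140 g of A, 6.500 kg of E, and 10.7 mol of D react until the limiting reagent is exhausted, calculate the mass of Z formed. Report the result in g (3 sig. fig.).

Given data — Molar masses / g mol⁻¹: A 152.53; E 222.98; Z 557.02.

7820 g

n(A) = 2140 / 152.53 = 14.03 mol
n(E) = 6.500×1000 / 222.98 = 29.15 mol
n(D) = 10.70 mol
n/ν for A = 14.03/2 = 7.015
n/ν for E = 29.15/3 = 9.717
n/ν for D = 10.70/1 = 10.70
Smallest n/ν is A → limiting reagent.
n(Z) = (2/2) × 14.03 = 14.03 mol
mass = 14.03 × 557.02 = 7815 g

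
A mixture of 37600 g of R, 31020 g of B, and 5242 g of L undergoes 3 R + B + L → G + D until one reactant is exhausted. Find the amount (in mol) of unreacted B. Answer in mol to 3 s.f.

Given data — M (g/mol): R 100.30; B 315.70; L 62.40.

14.3 mol

n(R) = 37600 / 100.30 = 374.9 mol
n(B) = 31020 / 315.70 = 98.26 mol
n(L) = 5242 / 62.40 = 84.01 mol
n/ν for R = 374.9/3 = 125.0
n/ν for B = 98.26/1 = 98.26
n/ν for L = 84.01/1 = 84.01
Smallest n/ν is L → limiting reagent.
B consumed = (1/1) × 84.01 = 84.01 mol
B remaining = 98.26 − 84.01 = 14.25 mol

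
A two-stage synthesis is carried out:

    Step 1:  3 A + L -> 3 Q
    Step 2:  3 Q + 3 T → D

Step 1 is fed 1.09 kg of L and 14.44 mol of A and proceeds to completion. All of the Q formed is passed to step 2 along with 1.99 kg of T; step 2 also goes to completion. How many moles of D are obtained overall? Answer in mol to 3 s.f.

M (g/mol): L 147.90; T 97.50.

4.81 mol

Step 1:
n(L) = 1.090×1000 / 147.90 = 7.370 mol
n(A) = 14.44 mol
n/ν for L = 7.370/1 = 7.370
n/ν for A = 14.44/3 = 4.813
Smallest n/ν is A → limiting reagent.
n(Q) produced = (3/3) × 14.44 = 14.44 mol
Step 2:
n(Q) available = 14.44 mol
n(T) = 1.990×1000 / 97.50 = 20.41 mol
n/ν for Q = 14.44/3 = 4.813
n/ν for T = 20.41/3 = 6.803
Smallest n/ν is Q → limiting reagent.
n(D) = (1/3) × 14.44 = 4.813 mol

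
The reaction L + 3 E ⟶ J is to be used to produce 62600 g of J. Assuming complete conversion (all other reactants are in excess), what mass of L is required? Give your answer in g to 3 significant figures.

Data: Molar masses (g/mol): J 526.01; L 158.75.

n(J) = 62600 / 526.01 = 119.0 mol
n(L) = (1/1) × 119.0 = 119.0 mol
mass = 119.0 × 158.75 = 18890 g

18900 g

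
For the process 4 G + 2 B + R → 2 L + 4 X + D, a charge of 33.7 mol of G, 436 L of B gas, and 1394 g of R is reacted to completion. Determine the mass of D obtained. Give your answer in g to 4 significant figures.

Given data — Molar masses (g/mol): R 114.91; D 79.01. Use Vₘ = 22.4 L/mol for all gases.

665.7 g

n(G) = 33.70 mol
n(B) = 436.0 / 22.4 = 19.46 mol
n(R) = 1394 / 114.91 = 12.13 mol
n/ν for G = 33.70/4 = 8.425
n/ν for B = 19.46/2 = 9.730
n/ν for R = 12.13/1 = 12.13
Smallest n/ν is G → limiting reagent.
n(D) = (1/4) × 33.70 = 8.425 mol
mass = 8.425 × 79.01 = 665.7 g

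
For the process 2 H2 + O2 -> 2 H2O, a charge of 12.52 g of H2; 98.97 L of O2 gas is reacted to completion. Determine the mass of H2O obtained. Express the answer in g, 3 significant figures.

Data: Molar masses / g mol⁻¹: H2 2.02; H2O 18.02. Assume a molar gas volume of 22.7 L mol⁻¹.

n(H2) = 12.52 / 2.02 = 6.198 mol
n(O2) = 98.97 / 22.7 = 4.360 mol
n/ν → H2: 3.099, O2: 4.360; H2 is limiting.
n(H2O) = (2/2) × 6.198 = 6.198 mol
mass = 6.198 × 18.02 = 111.7 g

112 g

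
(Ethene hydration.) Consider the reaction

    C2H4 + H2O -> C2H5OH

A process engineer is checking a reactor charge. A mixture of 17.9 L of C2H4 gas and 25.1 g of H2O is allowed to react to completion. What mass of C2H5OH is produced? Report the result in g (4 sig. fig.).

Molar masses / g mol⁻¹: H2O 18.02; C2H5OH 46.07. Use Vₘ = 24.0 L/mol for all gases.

34.36 g

n(C2H4) = 17.90 / 24.0 = 0.7458 mol
n(H2O) = 25.10 / 18.02 = 1.393 mol
n/ν for C2H4 = 0.7458/1 = 0.7458
n/ν for H2O = 1.393/1 = 1.393
Smallest n/ν is C2H4 → limiting reagent.
n(C2H5OH) = (1/1) × 0.7458 = 0.7458 mol
mass = 0.7458 × 46.07 = 34.36 g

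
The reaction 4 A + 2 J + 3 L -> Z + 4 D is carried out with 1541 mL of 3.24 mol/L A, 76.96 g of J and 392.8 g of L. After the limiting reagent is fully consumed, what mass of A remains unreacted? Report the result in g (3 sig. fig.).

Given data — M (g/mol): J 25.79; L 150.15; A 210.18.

n(A) = 3.24 × 1541/1000 = 4.993 mol
n(J) = 76.96 / 25.79 = 2.984 mol
n(L) = 392.8 / 150.15 = 2.616 mol
n/ν → A: 1.248, J: 1.492, L: 0.8720; L is limiting.
A consumed = (4/3) × 2.616 = 3.488 mol
A remaining = 4.993 − 3.488 = 1.505 mol
mass = 1.505 × 210.18 = 316.3 g

316 g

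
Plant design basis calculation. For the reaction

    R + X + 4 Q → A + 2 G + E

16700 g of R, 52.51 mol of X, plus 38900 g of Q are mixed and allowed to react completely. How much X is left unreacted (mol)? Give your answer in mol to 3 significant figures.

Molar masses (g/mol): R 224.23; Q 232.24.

n(R) = 16700 / 224.23 = 74.48 mol
n(X) = 52.51 mol
n(Q) = 38900 / 232.24 = 167.5 mol
n/ν for R = 74.48/1 = 74.48
n/ν for X = 52.51/1 = 52.51
n/ν for Q = 167.5/4 = 41.88
Smallest n/ν is Q → limiting reagent.
X consumed = (1/4) × 167.5 = 41.88 mol
X remaining = 52.51 − 41.88 = 10.63 mol

10.6 mol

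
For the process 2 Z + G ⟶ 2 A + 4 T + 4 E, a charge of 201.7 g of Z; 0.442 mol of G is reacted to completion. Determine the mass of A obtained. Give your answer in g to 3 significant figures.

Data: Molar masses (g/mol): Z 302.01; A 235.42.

157 g

n(Z) = 201.7 / 302.01 = 0.6679 mol
n(G) = 0.4420 mol
n/ν for Z = 0.6679/2 = 0.3340
n/ν for G = 0.4420/1 = 0.4420
Smallest n/ν is Z → limiting reagent.
n(A) = (2/2) × 0.6679 = 0.6679 mol
mass = 0.6679 × 235.42 = 157.2 g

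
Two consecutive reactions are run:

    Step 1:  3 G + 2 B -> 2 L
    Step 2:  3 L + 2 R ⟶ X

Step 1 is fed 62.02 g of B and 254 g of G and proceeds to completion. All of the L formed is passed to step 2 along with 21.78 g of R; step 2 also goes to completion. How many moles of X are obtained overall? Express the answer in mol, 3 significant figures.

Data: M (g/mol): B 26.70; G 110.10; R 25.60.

Step 1:
n(B) = 62.02 / 26.70 = 2.323 mol
n(G) = 254.0 / 110.10 = 2.307 mol
n/ν for B = 2.323/2 = 1.162
n/ν for G = 2.307/3 = 0.7690
Smallest n/ν is G → limiting reagent.
n(L) produced = (2/3) × 2.307 = 1.538 mol
Step 2:
n(L) available = 1.538 mol
n(R) = 21.78 / 25.60 = 0.8508 mol
n/ν for L = 1.538/3 = 0.5127
n/ν for R = 0.8508/2 = 0.4254
Smallest n/ν is R → limiting reagent.
n(X) = (1/2) × 0.8508 = 0.4254 mol

0.425 mol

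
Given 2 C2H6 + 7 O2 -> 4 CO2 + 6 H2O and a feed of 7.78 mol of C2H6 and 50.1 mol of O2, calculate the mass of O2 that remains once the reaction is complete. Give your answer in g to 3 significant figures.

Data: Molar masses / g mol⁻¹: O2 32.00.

n(C2H6) = 7.780 mol
n(O2) = 50.10 mol
n/ν for C2H6 = 7.780/2 = 3.890
n/ν for O2 = 50.10/7 = 7.157
Smallest n/ν is C2H6 → limiting reagent.
O2 consumed = (7/2) × 7.780 = 27.23 mol
O2 remaining = 50.10 − 27.23 = 22.87 mol
mass = 22.87 × 32.00 = 731.8 g

732 g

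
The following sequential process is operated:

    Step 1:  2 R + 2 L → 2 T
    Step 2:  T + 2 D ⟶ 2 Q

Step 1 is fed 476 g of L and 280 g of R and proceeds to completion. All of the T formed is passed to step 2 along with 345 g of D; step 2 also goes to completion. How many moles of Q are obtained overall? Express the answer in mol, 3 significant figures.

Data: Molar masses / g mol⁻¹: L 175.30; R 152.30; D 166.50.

Step 1:
n(L) = 476.0 / 175.30 = 2.715 mol
n(R) = 280.0 / 152.30 = 1.838 mol
n/ν → L: 1.358, R: 0.9190; R is limiting.
n(T) produced = (2/2) × 1.838 = 1.838 mol
Step 2:
n(T) available = 1.838 mol
n(D) = 345.0 / 166.50 = 2.072 mol
n/ν → T: 1.838, D: 1.036; D is limiting.
n(Q) = (2/2) × 2.072 = 2.072 mol

2.07 mol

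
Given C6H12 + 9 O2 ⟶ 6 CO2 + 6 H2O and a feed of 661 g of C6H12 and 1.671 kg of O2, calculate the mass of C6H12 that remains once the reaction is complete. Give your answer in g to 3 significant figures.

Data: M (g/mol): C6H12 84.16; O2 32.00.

173 g

n(C6H12) = 661.0 / 84.16 = 7.854 mol
n(O2) = 1.671×1000 / 32.00 = 52.22 mol
n/ν for C6H12 = 7.854/1 = 7.854
n/ν for O2 = 52.22/9 = 5.802
Smallest n/ν is O2 → limiting reagent.
C6H12 consumed = (1/9) × 52.22 = 5.802 mol
C6H12 remaining = 7.854 − 5.802 = 2.052 mol
mass = 2.052 × 84.16 = 172.7 g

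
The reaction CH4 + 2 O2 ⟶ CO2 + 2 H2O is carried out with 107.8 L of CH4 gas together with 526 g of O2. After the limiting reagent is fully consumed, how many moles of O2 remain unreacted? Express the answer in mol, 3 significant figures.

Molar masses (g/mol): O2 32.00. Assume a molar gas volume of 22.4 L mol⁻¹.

6.81 mol

n(CH4) = 107.8 / 22.4 = 4.813 mol
n(O2) = 526.0 / 32.00 = 16.44 mol
n/ν → CH4: 4.813, O2: 8.220; CH4 is limiting.
O2 consumed = (2/1) × 4.813 = 9.626 mol
O2 remaining = 16.44 − 9.626 = 6.814 mol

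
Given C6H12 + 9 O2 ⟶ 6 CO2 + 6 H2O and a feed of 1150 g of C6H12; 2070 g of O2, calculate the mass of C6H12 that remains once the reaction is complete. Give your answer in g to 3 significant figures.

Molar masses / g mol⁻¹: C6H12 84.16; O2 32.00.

n(C6H12) = 1150 / 84.16 = 13.66 mol
n(O2) = 2070 / 32.00 = 64.69 mol
n/ν → C6H12: 13.66, O2: 7.188; O2 is limiting.
C6H12 consumed = (1/9) × 64.69 = 7.188 mol
C6H12 remaining = 13.66 − 7.188 = 6.472 mol
mass = 6.472 × 84.16 = 544.7 g

545 g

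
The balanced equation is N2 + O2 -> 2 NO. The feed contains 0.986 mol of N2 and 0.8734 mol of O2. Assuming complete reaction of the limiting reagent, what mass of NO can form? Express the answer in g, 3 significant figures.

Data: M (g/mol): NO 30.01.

n(N2) = 0.9860 mol
n(O2) = 0.8734 mol
n/ν → N2: 0.9860, O2: 0.8734; O2 is limiting.
n(NO) = (2/1) × 0.8734 = 1.747 mol
mass = 1.747 × 30.01 = 52.43 g

52.4 g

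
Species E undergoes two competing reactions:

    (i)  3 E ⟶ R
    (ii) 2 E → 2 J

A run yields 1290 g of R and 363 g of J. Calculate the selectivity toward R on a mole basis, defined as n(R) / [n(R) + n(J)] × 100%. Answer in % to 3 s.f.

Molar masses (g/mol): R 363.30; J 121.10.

54.2 %

n(R) = 1290 / 363.30 = 3.551 mol
n(J) = 363 / 121.10 = 2.998 mol
selectivity = 3.551/(3.551+2.998) × 100 = 54.22 %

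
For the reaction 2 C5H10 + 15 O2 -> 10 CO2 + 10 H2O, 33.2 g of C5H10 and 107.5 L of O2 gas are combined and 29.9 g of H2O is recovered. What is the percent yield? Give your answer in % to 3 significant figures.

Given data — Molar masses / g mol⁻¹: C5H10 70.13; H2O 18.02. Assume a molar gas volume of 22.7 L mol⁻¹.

70.1 %

n(C5H10) = 33.20 / 70.13 = 0.4734 mol
n(O2) = 107.5 / 22.7 = 4.736 mol
n/ν for C5H10 = 0.4734/2 = 0.2367
n/ν for O2 = 4.736/15 = 0.3157
Smallest n/ν is C5H10 → limiting reagent.
theoretical n(H2O) = (10/2) × 0.4734 = 2.367 mol → 42.65 g
% yield = 29.9 / 42.65 × 100 = 70.11 %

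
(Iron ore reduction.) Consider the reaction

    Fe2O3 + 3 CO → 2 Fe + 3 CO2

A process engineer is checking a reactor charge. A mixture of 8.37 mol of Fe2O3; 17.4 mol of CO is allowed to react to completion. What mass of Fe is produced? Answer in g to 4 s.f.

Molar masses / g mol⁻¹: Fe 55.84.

647.7 g

n(Fe2O3) = 8.370 mol
n(CO) = 17.40 mol
n/ν for Fe2O3 = 8.370/1 = 8.370
n/ν for CO = 17.40/3 = 5.800
Smallest n/ν is CO → limiting reagent.
n(Fe) = (2/3) × 17.40 = 11.60 mol
mass = 11.60 × 55.84 = 647.7 g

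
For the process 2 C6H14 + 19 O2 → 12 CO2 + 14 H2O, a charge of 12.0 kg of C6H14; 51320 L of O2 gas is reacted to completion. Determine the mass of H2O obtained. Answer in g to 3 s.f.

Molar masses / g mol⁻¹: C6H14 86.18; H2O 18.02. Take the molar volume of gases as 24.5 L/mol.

n(C6H14) = 12.00×1000 / 86.18 = 139.2 mol
n(O2) = 51320 / 24.5 = 2095 mol
n/ν for C6H14 = 139.2/2 = 69.60
n/ν for O2 = 2095/19 = 110.3
Smallest n/ν is C6H14 → limiting reagent.
n(H2O) = (14/2) × 139.2 = 974.4 mol
mass = 974.4 × 18.02 = 17560 g

17600 g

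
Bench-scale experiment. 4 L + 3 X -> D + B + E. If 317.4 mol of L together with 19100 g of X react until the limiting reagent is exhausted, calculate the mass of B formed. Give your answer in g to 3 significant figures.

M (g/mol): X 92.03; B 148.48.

n(L) = 317.4 mol
n(X) = 19100 / 92.03 = 207.5 mol
n/ν → L: 79.35, X: 69.17; X is limiting.
n(B) = (1/3) × 207.5 = 69.17 mol
mass = 69.17 × 148.48 = 10270 g

10300 g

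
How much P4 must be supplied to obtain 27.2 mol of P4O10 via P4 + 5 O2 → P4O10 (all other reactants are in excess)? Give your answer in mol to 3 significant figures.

n(P4O10) = 27.20 mol
n(P4) = (1/1) × 27.20 = 27.20 mol

27.2 mol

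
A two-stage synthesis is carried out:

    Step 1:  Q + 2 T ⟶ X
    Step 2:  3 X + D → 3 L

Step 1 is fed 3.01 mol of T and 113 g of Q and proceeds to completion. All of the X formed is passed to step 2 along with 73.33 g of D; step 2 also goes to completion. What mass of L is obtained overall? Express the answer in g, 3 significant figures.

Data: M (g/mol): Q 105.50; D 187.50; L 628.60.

673 g

Step 1:
n(T) = 3.010 mol
n(Q) = 113.0 / 105.50 = 1.071 mol
n/ν for T = 3.010/2 = 1.505
n/ν for Q = 1.071/1 = 1.071
Smallest n/ν is Q → limiting reagent.
n(X) produced = (1/1) × 1.071 = 1.071 mol
Step 2:
n(X) available = 1.071 mol
n(D) = 73.33 / 187.50 = 0.3911 mol
n/ν for X = 1.071/3 = 0.3570
n/ν for D = 0.3911/1 = 0.3911
Smallest n/ν is X → limiting reagent.
n(L) = (3/3) × 1.071 = 1.071 mol
mass = 1.071 × 628.60 = 673.2 g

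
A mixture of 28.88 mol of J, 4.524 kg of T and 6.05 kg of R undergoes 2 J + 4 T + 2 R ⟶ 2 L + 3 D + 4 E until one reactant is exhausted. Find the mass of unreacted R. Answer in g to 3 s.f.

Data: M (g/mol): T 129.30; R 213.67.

2310 g

n(J) = 28.88 mol
n(T) = 4.524×1000 / 129.30 = 34.99 mol
n(R) = 6.050×1000 / 213.67 = 28.31 mol
n/ν for J = 28.88/2 = 14.44
n/ν for T = 34.99/4 = 8.748
n/ν for R = 28.31/2 = 14.16
Smallest n/ν is T → limiting reagent.
R consumed = (2/4) × 34.99 = 17.50 mol
R remaining = 28.31 − 17.50 = 10.81 mol
mass = 10.81 × 213.67 = 2310 g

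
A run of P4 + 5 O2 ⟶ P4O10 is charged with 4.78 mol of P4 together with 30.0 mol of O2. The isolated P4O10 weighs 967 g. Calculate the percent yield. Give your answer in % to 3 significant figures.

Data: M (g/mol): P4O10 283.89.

71.3 %

n(P4) = 4.780 mol
n(O2) = 30.00 mol
n/ν for P4 = 4.780/1 = 4.780
n/ν for O2 = 30.00/5 = 6.000
Smallest n/ν is P4 → limiting reagent.
theoretical n(P4O10) = (1/1) × 4.780 = 4.780 mol → 1357 g
% yield = 967 / 1357 × 100 = 71.26 %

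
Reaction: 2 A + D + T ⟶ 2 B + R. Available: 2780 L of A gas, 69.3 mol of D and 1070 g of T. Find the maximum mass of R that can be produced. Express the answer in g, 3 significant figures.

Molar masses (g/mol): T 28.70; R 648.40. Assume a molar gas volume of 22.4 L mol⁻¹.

n(A) = 2780 / 22.4 = 124.1 mol
n(D) = 69.30 mol
n(T) = 1070 / 28.70 = 37.28 mol
n/ν → A: 62.05, D: 69.30, T: 37.28; T is limiting.
n(R) = (1/1) × 37.28 = 37.28 mol
mass = 37.28 × 648.40 = 24170 g

24200 g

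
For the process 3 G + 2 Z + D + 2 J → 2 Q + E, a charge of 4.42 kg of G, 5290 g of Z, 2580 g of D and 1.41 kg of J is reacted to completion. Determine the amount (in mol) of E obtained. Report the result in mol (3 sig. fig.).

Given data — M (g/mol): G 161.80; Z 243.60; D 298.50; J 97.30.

n(G) = 4.420×1000 / 161.80 = 27.32 mol
n(Z) = 5290 / 243.60 = 21.72 mol
n(D) = 2580 / 298.50 = 8.643 mol
n(J) = 1.410×1000 / 97.30 = 14.49 mol
n/ν for G = 27.32/3 = 9.107
n/ν for Z = 21.72/2 = 10.86
n/ν for D = 8.643/1 = 8.643
n/ν for J = 14.49/2 = 7.245
Smallest n/ν is J → limiting reagent.
n(E) = (1/2) × 14.49 = 7.245 mol

7.25 mol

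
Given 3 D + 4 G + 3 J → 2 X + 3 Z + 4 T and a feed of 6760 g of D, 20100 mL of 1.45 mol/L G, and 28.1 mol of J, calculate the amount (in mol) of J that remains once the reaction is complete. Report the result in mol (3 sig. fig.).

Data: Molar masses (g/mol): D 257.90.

6.24 mol

n(D) = 6760 / 257.90 = 26.21 mol
n(G) = 1.45 × 20100/1000 = 29.15 mol
n(J) = 28.10 mol
n/ν for D = 26.21/3 = 8.737
n/ν for G = 29.15/4 = 7.288
n/ν for J = 28.10/3 = 9.367
Smallest n/ν is G → limiting reagent.
J consumed = (3/4) × 29.15 = 21.86 mol
J remaining = 28.10 − 21.86 = 6.240 mol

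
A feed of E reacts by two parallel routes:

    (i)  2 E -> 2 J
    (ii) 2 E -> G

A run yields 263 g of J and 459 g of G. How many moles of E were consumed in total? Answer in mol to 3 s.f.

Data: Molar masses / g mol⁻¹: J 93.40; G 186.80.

7.73 mol

n(J) = 263 / 93.40 = 2.816 mol
n(G) = 459 / 186.80 = 2.457 mol
n(E) via (i) = (2/2)×2.816 = 2.816 mol
n(E) via (ii) = (2/1)×2.457 = 4.914 mol
total n(E) = 2.816 + 4.914 = 7.730 mol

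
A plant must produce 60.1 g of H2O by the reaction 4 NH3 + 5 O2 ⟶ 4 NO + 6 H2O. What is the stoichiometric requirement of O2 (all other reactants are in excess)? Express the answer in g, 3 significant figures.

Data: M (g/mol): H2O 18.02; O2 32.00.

88.9 g

n(H2O) = 60.1 / 18.02 = 3.335 mol
n(O2) = (5/6) × 3.335 = 2.779 mol
mass = 2.779 × 32.00 = 88.93 g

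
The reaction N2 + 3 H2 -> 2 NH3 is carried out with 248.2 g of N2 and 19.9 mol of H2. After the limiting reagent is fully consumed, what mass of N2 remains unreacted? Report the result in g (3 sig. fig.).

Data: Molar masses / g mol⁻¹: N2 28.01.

n(N2) = 248.2 / 28.01 = 8.861 mol
n(H2) = 19.90 mol
n/ν for N2 = 8.861/1 = 8.861
n/ν for H2 = 19.90/3 = 6.633
Smallest n/ν is H2 → limiting reagent.
N2 consumed = (1/3) × 19.90 = 6.633 mol
N2 remaining = 8.861 − 6.633 = 2.228 mol
mass = 2.228 × 28.01 = 62.41 g

62.4 g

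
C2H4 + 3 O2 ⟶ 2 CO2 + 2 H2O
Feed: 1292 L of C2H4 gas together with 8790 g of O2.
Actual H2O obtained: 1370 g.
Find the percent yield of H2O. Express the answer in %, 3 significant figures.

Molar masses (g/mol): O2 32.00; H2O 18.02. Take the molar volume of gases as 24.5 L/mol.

72.1 %

n(C2H4) = 1292 / 24.5 = 52.73 mol
n(O2) = 8790 / 32.00 = 274.7 mol
n/ν for C2H4 = 52.73/1 = 52.73
n/ν for O2 = 274.7/3 = 91.57
Smallest n/ν is C2H4 → limiting reagent.
theoretical n(H2O) = (2/1) × 52.73 = 105.5 mol → 1901 g
% yield = 1370 / 1901 × 100 = 72.07 %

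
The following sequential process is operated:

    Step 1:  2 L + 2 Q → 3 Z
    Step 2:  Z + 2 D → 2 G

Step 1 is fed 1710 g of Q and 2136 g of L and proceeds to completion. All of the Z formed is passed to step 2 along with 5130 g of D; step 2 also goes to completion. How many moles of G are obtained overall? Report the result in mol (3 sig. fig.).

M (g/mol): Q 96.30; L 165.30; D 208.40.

24.6 mol

Step 1:
n(Q) = 1710 / 96.30 = 17.76 mol
n(L) = 2136 / 165.30 = 12.92 mol
n/ν → Q: 8.880, L: 6.460; L is limiting.
n(Z) produced = (3/2) × 12.92 = 19.38 mol
Step 2:
n(Z) available = 19.38 mol
n(D) = 5130 / 208.40 = 24.62 mol
n/ν → Z: 19.38, D: 12.31; D is limiting.
n(G) = (2/2) × 24.62 = 24.62 mol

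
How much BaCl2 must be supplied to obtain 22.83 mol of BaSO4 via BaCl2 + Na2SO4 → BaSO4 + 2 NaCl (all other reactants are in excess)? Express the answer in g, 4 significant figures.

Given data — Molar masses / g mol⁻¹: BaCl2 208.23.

4754 g

n(BaSO4) = 22.83 mol
n(BaCl2) = (1/1) × 22.83 = 22.83 mol
mass = 22.83 × 208.23 = 4754 g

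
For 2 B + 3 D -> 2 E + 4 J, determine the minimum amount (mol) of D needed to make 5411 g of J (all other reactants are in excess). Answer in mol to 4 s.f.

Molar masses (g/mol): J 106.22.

38.21 mol

n(J) = 5411 / 106.22 = 50.94 mol
n(D) = (3/4) × 50.94 = 38.21 mol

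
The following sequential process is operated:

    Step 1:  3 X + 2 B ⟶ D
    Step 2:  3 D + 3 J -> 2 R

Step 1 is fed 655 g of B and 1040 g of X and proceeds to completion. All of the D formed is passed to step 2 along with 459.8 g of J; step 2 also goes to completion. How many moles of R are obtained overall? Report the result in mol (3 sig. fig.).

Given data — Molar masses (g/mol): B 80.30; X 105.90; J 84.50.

Step 1:
n(B) = 655.0 / 80.30 = 8.157 mol
n(X) = 1040 / 105.90 = 9.821 mol
n/ν for B = 8.157/2 = 4.079
n/ν for X = 9.821/3 = 3.274
Smallest n/ν is X → limiting reagent.
n(D) produced = (1/3) × 9.821 = 3.274 mol
Step 2:
n(D) available = 3.274 mol
n(J) = 459.8 / 84.50 = 5.441 mol
n/ν for D = 3.274/3 = 1.091
n/ν for J = 5.441/3 = 1.814
Smallest n/ν is D → limiting reagent.
n(R) = (2/3) × 3.274 = 2.183 mol

2.18 mol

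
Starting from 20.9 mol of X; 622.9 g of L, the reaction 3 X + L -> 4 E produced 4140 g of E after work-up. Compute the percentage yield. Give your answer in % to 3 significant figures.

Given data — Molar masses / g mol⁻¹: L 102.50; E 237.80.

n(X) = 20.90 mol
n(L) = 622.9 / 102.50 = 6.077 mol
n/ν → X: 6.967, L: 6.077; L is limiting.
theoretical n(E) = (4/1) × 6.077 = 24.31 mol → 5781 g
% yield = 4140 / 5781 × 100 = 71.61 %

71.6 %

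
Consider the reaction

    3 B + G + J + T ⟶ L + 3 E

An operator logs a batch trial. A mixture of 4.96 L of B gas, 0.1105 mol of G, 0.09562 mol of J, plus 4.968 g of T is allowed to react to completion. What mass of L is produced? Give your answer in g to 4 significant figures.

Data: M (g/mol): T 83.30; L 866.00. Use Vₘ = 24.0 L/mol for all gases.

n(B) = 4.960 / 24.0 = 0.2067 mol
n(G) = 0.1105 mol
n(J) = 0.09562 mol
n(T) = 4.968 / 83.30 = 0.05964 mol
n/ν for B = 0.2067/3 = 0.06890
n/ν for G = 0.1105/1 = 0.1105
n/ν for J = 0.09562/1 = 0.09562
n/ν for T = 0.05964/1 = 0.05964
Smallest n/ν is T → limiting reagent.
n(L) = (1/1) × 0.05964 = 0.05964 mol
mass = 0.05964 × 866.00 = 51.65 g

51.65 g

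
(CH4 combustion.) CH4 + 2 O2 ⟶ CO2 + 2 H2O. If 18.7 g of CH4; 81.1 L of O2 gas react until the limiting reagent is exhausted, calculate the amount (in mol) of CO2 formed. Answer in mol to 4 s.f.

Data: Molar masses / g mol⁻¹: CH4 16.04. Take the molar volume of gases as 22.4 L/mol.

1.166 mol

n(CH4) = 18.70 / 16.04 = 1.166 mol
n(O2) = 81.10 / 22.4 = 3.621 mol
n/ν → CH4: 1.166, O2: 1.811; CH4 is limiting.
n(CO2) = (1/1) × 1.166 = 1.166 mol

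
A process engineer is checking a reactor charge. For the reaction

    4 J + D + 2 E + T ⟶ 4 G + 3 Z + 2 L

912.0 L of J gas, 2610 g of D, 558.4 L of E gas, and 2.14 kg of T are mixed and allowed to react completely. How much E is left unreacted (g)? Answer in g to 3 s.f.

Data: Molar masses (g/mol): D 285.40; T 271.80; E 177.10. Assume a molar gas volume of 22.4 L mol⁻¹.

n(J) = 912.0 / 22.4 = 40.71 mol
n(D) = 2610 / 285.40 = 9.145 mol
n(E) = 558.4 / 22.4 = 24.93 mol
n(T) = 2.140×1000 / 271.80 = 7.873 mol
n/ν for J = 40.71/4 = 10.18
n/ν for D = 9.145/1 = 9.145
n/ν for E = 24.93/2 = 12.47
n/ν for T = 7.873/1 = 7.873
Smallest n/ν is T → limiting reagent.
E consumed = (2/1) × 7.873 = 15.75 mol
E remaining = 24.93 − 15.75 = 9.180 mol
mass = 9.180 × 177.10 = 1626 g

1630 g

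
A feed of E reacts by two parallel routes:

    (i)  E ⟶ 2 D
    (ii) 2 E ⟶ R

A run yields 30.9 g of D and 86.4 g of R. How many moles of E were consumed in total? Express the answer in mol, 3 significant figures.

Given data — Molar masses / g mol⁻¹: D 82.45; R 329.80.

0.711 mol

n(D) = 30.9 / 82.45 = 0.3748 mol
n(R) = 86.4 / 329.80 = 0.2620 mol
n(E) via (i) = (1/2)×0.3748 = 0.1874 mol
n(E) via (ii) = (2/1)×0.2620 = 0.5240 mol
total n(E) = 0.1874 + 0.5240 = 0.7114 mol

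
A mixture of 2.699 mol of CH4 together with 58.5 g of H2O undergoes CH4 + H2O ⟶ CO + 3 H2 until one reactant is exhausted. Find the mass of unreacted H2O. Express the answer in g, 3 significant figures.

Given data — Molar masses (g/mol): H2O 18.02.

n(CH4) = 2.699 mol
n(H2O) = 58.50 / 18.02 = 3.246 mol
n/ν for CH4 = 2.699/1 = 2.699
n/ν for H2O = 3.246/1 = 3.246
Smallest n/ν is CH4 → limiting reagent.
H2O consumed = (1/1) × 2.699 = 2.699 mol
H2O remaining = 3.246 − 2.699 = 0.5470 mol
mass = 0.5470 × 18.02 = 9.857 g

9.86 g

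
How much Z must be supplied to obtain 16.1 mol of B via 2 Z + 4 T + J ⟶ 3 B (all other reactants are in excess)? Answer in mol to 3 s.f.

n(B) = 16.10 mol
n(Z) = (2/3) × 16.10 = 10.73 mol

10.7 mol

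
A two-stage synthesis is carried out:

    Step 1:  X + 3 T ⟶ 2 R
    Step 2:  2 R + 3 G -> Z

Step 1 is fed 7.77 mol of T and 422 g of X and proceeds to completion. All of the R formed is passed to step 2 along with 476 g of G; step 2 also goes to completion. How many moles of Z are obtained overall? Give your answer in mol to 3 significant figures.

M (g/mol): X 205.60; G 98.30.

Step 1:
n(T) = 7.770 mol
n(X) = 422.0 / 205.60 = 2.053 mol
n/ν for T = 7.770/3 = 2.590
n/ν for X = 2.053/1 = 2.053
Smallest n/ν is X → limiting reagent.
n(R) produced = (2/1) × 2.053 = 4.106 mol
Step 2:
n(R) available = 4.106 mol
n(G) = 476.0 / 98.30 = 4.842 mol
n/ν for R = 4.106/2 = 2.053
n/ν for G = 4.842/3 = 1.614
Smallest n/ν is G → limiting reagent.
n(Z) = (1/3) × 4.842 = 1.614 mol

1.61 mol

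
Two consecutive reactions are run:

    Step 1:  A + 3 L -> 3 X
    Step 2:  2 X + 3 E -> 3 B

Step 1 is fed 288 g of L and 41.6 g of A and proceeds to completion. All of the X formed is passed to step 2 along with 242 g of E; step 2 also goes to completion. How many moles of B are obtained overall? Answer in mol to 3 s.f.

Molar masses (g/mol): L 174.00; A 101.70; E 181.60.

1.33 mol

Step 1:
n(L) = 288.0 / 174.00 = 1.655 mol
n(A) = 41.60 / 101.70 = 0.4090 mol
n/ν for L = 1.655/3 = 0.5517
n/ν for A = 0.4090/1 = 0.4090
Smallest n/ν is A → limiting reagent.
n(X) produced = (3/1) × 0.4090 = 1.227 mol
Step 2:
n(X) available = 1.227 mol
n(E) = 242.0 / 181.60 = 1.333 mol
n/ν for X = 1.227/2 = 0.6135
n/ν for E = 1.333/3 = 0.4443
Smallest n/ν is E → limiting reagent.
n(B) = (3/3) × 1.333 = 1.333 mol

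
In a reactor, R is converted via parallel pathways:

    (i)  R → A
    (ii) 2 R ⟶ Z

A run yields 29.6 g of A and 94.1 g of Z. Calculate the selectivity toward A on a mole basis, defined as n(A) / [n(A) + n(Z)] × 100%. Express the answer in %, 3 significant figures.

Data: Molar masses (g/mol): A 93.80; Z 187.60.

n(A) = 29.6 / 93.80 = 0.3156 mol
n(Z) = 94.1 / 187.60 = 0.5016 mol
selectivity = 0.3156/(0.3156+0.5016) × 100 = 38.62 %

38.6 %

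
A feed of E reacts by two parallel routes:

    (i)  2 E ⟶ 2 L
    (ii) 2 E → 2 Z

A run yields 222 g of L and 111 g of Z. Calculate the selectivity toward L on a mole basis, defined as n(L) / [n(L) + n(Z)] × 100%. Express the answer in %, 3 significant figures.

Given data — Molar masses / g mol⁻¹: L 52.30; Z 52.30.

n(L) = 222 / 52.30 = 4.245 mol
n(Z) = 111 / 52.30 = 2.122 mol
selectivity = 4.245/(4.245+2.122) × 100 = 66.67 %

66.7 %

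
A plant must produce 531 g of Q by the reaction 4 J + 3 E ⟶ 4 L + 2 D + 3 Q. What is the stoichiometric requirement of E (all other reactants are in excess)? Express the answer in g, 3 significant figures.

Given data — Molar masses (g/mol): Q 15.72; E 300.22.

n(Q) = 531 / 15.72 = 33.78 mol
n(E) = (3/3) × 33.78 = 33.78 mol
mass = 33.78 × 300.22 = 10140 g

10100 g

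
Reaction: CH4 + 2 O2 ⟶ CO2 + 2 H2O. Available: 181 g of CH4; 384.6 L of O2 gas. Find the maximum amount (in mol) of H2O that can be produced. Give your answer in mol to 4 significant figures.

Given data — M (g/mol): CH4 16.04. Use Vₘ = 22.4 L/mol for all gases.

n(CH4) = 181.0 / 16.04 = 11.28 mol
n(O2) = 384.6 / 22.4 = 17.17 mol
n/ν → CH4: 11.28, O2: 8.585; O2 is limiting.
n(H2O) = (2/2) × 17.17 = 17.17 mol

17.17 mol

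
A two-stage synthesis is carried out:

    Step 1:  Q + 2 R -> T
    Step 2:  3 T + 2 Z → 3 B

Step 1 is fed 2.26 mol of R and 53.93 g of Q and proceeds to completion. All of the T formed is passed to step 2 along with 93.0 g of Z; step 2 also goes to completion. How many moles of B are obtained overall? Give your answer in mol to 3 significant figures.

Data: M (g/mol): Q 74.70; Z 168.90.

Step 1:
n(R) = 2.260 mol
n(Q) = 53.93 / 74.70 = 0.7220 mol
n/ν → R: 1.130, Q: 0.7220; Q is limiting.
n(T) produced = (1/1) × 0.7220 = 0.7220 mol
Step 2:
n(T) available = 0.7220 mol
n(Z) = 93.00 / 168.90 = 0.5506 mol
n/ν → T: 0.2407, Z: 0.2753; T is limiting.
n(B) = (3/3) × 0.7220 = 0.7220 mol

0.722 mol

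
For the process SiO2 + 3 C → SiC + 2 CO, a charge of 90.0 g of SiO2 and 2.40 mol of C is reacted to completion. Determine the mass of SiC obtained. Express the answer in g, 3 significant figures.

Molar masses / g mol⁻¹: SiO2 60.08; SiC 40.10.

32.1 g

n(SiO2) = 90.00 / 60.08 = 1.498 mol
n(C) = 2.400 mol
n/ν → SiO2: 1.498, C: 0.8000; C is limiting.
n(SiC) = (1/3) × 2.400 = 0.8000 mol
mass = 0.8000 × 40.10 = 32.08 g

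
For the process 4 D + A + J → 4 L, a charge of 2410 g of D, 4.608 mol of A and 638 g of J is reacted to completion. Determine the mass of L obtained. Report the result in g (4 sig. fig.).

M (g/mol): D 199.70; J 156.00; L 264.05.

n(D) = 2410 / 199.70 = 12.07 mol
n(A) = 4.608 mol
n(J) = 638.0 / 156.00 = 4.090 mol
n/ν → D: 3.018, A: 4.608, J: 4.090; D is limiting.
n(L) = (4/4) × 12.07 = 12.07 mol
mass = 12.07 × 264.05 = 3187 g

3187 g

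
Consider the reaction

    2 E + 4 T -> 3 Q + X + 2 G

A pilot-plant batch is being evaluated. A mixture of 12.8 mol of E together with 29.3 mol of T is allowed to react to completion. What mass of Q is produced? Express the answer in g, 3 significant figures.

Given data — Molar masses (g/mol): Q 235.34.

n(E) = 12.80 mol
n(T) = 29.30 mol
n/ν for E = 12.80/2 = 6.400
n/ν for T = 29.30/4 = 7.325
Smallest n/ν is E → limiting reagent.
n(Q) = (3/2) × 12.80 = 19.20 mol
mass = 19.20 × 235.34 = 4519 g

4520 g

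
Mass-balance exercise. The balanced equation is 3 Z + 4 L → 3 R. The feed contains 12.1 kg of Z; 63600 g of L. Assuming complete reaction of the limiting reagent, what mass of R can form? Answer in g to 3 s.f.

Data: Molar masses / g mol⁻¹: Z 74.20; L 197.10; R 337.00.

55000 g

n(Z) = 12.10×1000 / 74.20 = 163.1 mol
n(L) = 63600 / 197.10 = 322.7 mol
n/ν → Z: 54.37, L: 80.68; Z is limiting.
n(R) = (3/3) × 163.1 = 163.1 mol
mass = 163.1 × 337.00 = 54960 g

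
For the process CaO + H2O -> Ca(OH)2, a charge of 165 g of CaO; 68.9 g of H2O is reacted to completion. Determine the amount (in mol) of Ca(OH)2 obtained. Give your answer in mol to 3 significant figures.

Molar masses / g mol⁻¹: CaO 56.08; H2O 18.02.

2.94 mol

n(CaO) = 165.0 / 56.08 = 2.942 mol
n(H2O) = 68.90 / 18.02 = 3.824 mol
n/ν → CaO: 2.942, H2O: 3.824; CaO is limiting.
n(Ca(OH)2) = (1/1) × 2.942 = 2.942 mol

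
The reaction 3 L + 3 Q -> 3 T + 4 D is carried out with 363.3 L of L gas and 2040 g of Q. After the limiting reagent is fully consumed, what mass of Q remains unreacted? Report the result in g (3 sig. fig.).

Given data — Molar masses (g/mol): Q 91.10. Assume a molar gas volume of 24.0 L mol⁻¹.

n(L) = 363.3 / 24.0 = 15.14 mol
n(Q) = 2040 / 91.10 = 22.39 mol
n/ν → L: 5.047, Q: 7.463; L is limiting.
Q consumed = (3/3) × 15.14 = 15.14 mol
Q remaining = 22.39 − 15.14 = 7.250 mol
mass = 7.250 × 91.10 = 660.5 g

661 g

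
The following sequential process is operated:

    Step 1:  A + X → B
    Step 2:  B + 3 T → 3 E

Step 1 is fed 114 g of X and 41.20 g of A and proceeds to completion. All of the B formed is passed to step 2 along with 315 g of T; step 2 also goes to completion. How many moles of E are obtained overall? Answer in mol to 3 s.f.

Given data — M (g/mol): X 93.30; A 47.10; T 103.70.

Step 1:
n(X) = 114.0 / 93.30 = 1.222 mol
n(A) = 41.20 / 47.10 = 0.8747 mol
n/ν for X = 1.222/1 = 1.222
n/ν for A = 0.8747/1 = 0.8747
Smallest n/ν is A → limiting reagent.
n(B) produced = (1/1) × 0.8747 = 0.8747 mol
Step 2:
n(B) available = 0.8747 mol
n(T) = 315.0 / 103.70 = 3.038 mol
n/ν for B = 0.8747/1 = 0.8747
n/ν for T = 3.038/3 = 1.013
Smallest n/ν is B → limiting reagent.
n(E) = (3/1) × 0.8747 = 2.624 mol

2.62 mol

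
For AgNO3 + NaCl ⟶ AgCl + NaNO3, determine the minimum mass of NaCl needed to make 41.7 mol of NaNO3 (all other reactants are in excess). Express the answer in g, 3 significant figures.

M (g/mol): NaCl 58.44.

n(NaNO3) = 41.70 mol
n(NaCl) = (1/1) × 41.70 = 41.70 mol
mass = 41.70 × 58.44 = 2437 g

2440 g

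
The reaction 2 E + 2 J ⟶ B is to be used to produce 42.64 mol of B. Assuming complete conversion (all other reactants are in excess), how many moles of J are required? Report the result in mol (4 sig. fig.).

n(B) = 42.64 mol
n(J) = (2/1) × 42.64 = 85.28 mol

85.28 mol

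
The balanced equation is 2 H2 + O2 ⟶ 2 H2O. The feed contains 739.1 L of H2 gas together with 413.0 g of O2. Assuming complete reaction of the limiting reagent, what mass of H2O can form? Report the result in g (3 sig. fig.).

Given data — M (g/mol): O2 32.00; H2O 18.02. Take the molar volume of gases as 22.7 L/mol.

n(H2) = 739.1 / 22.7 = 32.56 mol
n(O2) = 413.0 / 32.00 = 12.91 mol
n/ν → H2: 16.28, O2: 12.91; O2 is limiting.
n(H2O) = (2/1) × 12.91 = 25.82 mol
mass = 25.82 × 18.02 = 465.3 g

465 g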